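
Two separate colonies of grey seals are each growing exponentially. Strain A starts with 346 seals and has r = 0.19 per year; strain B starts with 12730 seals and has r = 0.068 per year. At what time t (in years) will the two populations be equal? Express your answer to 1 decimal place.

29.6 years

Set 346·e^(0.19t) = 12730·e^(0.068t).
e^((0.19 − 0.068)t) = 12730/346 → e^(0.122·t) = 36.792.
0.122·t = ln(36.792) = 3.6053, so t = 3.6053/0.122 = 29.551.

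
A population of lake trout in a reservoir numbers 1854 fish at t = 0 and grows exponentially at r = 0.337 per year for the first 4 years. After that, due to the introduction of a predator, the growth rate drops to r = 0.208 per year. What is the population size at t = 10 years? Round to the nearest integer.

24862 fish

Phase 1: N(4) = 1854·e^(0.337×4) = 1854·e^1.348 = 7137.38.
Phase 2 runs for 10 − 4 = 6 years at r = 0.208.
N(10) = 7137.38·e^(0.208×6) = 7137.38·e^1.248 = 24862.1.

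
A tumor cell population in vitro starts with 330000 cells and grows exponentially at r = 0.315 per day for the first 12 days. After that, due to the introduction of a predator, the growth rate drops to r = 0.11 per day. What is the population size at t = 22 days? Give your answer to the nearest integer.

43438119 cells

Phase 1: N(12) = 330000·e^(0.315×12) = 330000·e^3.78 = 1.445929×10^7.
Phase 2 runs for 22 − 12 = 10 days at r = 0.11.
N(22) = 1.445929×10^7·e^(0.11×10) = 1.445929×10^7·e^1.1 = 4.343812×10^7.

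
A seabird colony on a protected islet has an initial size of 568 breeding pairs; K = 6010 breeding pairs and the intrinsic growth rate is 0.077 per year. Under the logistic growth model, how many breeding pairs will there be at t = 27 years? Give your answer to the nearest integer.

2734 breeding pairs

A = (K − N₀)/N₀ = (6010 − 568)/568 = 9.581.
N(t) = K/(1 + A·e^(−rt)) = 6010/(1 + 9.581×e^(−0.077×27)).
e^(−2.079) = 0.12506; denominator = 1 + 9.581×0.12506 = 2.1982.
N = 6010/2.1982 = 2734.11.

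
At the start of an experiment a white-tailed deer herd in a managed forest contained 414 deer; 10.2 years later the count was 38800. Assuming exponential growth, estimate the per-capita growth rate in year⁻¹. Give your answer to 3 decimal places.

0.445 per year

From N(t) = N₀·e^(rt): e^(r·10.2) = 38800/414 = 93.72.
r·10.2 = ln(93.72) = 4.5403, so r = 4.5403/10.2 = 0.44513.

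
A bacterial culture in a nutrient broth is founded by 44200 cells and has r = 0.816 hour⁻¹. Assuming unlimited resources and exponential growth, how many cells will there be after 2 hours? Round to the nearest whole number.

N(t) = N₀·e^(rt) = 44200 × e^(0.816×2) = 44200 × e^1.632.
e^1.632 ≈ 5.1141, so N ≈ 44200 × 5.1141 = 226043.

226043 cells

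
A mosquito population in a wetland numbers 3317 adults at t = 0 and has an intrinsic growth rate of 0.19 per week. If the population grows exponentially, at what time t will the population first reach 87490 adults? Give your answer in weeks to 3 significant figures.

Set N₀·e^(rt) = 87490: e^(0.19·t) = 87490/3317 = 26.376.
0.19·t = ln(26.376) = 3.2725, so t = 3.2725/0.19 = 17.223.

17.2 weeks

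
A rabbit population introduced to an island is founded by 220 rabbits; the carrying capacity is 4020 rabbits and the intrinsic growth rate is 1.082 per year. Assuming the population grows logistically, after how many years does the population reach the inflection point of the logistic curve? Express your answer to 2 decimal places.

2.63 years

Logistic growth is fastest at N = K/2 = 2010.
A = (K − N₀)/N₀ = 17.273. Set K/(1 + A·e^(−rt)) = K/2 → A·e^(−rt) = 1.
e^(−1.082t) = 1/17.273 = 0.0578947, so t = ln(17.273)/1.082 = 2.8491/1.082 = 2.6332.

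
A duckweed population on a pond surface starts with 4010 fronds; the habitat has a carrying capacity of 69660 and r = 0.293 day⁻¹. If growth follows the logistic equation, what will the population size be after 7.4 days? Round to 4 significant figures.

A = (K − N₀)/N₀ = (69660 − 4010)/4010 = 16.372.
N(t) = K/(1 + A·e^(−rt)) = 69660/(1 + 16.372×e^(−0.293×7.4)).
e^(−2.168) = 0.11438; denominator = 1 + 16.372×0.11438 = 2.8726.
N = 69660/2.8726 = 24249.5.

24250 fronds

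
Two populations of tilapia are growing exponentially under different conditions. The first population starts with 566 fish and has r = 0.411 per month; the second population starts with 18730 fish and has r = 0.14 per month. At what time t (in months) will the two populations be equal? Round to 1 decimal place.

12.9 months

Set 566·e^(0.411t) = 18730·e^(0.14t).
e^((0.411 − 0.14)t) = 18730/566 → e^(0.271·t) = 33.092.
0.271·t = ln(33.092) = 3.4993, so t = 3.4993/0.271 = 12.913.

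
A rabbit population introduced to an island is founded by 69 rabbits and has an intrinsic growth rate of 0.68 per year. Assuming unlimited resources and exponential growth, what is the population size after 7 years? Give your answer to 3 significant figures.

8060 rabbits

N(t) = N₀·e^(rt) = 69 × e^(0.68×7) = 69 × e^4.76.
e^4.76 ≈ 116.75, so N ≈ 69 × 116.75 = 8055.47.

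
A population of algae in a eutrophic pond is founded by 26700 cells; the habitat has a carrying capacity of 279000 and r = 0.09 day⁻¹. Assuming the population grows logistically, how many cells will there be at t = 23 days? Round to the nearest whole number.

127259 cells

A = (K − N₀)/N₀ = (279000 − 26700)/26700 = 9.4494.
N(t) = K/(1 + A·e^(−rt)) = 279000/(1 + 9.4494×e^(−0.09×23)).
e^(−2.07) = 0.12619; denominator = 1 + 9.4494×0.12619 = 2.1924.
N = 279000/2.1924 = 127259.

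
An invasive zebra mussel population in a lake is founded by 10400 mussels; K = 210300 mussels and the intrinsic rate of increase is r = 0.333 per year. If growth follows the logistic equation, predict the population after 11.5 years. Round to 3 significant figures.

A = (K − N₀)/N₀ = (210300 − 10400)/10400 = 19.221.
N(t) = K/(1 + A·e^(−rt)) = 210300/(1 + 19.221×e^(−0.333×11.5)).
e^(−3.83) = 0.02172; denominator = 1 + 19.221×0.02172 = 1.4175.
N = 210300/1.4175 = 148361.

148000 mussels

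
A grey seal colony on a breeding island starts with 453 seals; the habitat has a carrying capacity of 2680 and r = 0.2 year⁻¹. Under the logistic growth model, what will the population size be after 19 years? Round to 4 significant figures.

A = (K − N₀)/N₀ = (2680 − 453)/453 = 4.9161.
N(t) = K/(1 + A·e^(−rt)) = 2680/(1 + 4.9161×e^(−0.2×19)).
e^(−3.8) = 0.022371; denominator = 1 + 4.9161×0.022371 = 1.11.
N = 2680/1.11 = 2414.46.

2414 seals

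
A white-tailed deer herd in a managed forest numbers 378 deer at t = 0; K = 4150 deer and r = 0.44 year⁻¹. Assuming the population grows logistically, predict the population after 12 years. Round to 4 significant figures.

A = (K − N₀)/N₀ = (4150 − 378)/378 = 9.9788.
N(t) = K/(1 + A·e^(−rt)) = 4150/(1 + 9.9788×e^(−0.44×12)).
e^(−5.28) = 0.0050924; denominator = 1 + 9.9788×0.0050924 = 1.0508.
N = 4150/1.0508 = 3949.31.

3949 deer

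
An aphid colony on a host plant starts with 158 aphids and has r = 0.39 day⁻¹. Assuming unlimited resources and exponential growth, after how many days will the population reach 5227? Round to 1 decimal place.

Set N₀·e^(rt) = 5227: e^(0.39·t) = 5227/158 = 33.082.
0.39·t = ln(33.082) = 3.499, so t = 3.499/0.39 = 8.9718.

9.0 days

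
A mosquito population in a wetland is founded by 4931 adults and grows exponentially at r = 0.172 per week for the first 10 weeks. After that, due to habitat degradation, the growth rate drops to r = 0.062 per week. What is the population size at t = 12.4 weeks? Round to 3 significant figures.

32000 adults

Phase 1: N(10) = 4931·e^(0.172×10) = 4931·e^1.72 = 27537.3.
Phase 2 runs for 12.4 − 10 = 2.4 weeks at r = 0.062.
N(12.4) = 27537.3·e^(0.062×2.4) = 27537.3·e^0.1488 = 31955.4.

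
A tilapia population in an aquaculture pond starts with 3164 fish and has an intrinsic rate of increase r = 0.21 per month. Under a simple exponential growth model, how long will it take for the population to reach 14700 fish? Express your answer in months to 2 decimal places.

Set N₀·e^(rt) = 14700: e^(0.21·t) = 14700/3164 = 4.646.
0.21·t = ln(4.646) = 1.536, so t = 1.536/0.21 = 7.3143.

7.31 months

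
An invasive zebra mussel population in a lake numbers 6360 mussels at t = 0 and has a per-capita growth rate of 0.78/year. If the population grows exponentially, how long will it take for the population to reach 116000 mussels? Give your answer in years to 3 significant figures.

3.72 years

Set N₀·e^(rt) = 116000: e^(0.78·t) = 116000/6360 = 18.239.
0.78·t = ln(18.239) = 2.9036, so t = 2.9036/0.78 = 3.7225.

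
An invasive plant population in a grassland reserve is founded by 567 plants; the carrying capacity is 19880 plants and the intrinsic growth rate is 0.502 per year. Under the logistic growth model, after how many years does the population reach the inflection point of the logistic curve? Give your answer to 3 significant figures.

Logistic growth is fastest at N = K/2 = 9940.
A = (K − N₀)/N₀ = 34.062. Set K/(1 + A·e^(−rt)) = K/2 → A·e^(−rt) = 1.
e^(−0.502t) = 1/34.062 = 0.0293585, so t = ln(34.062)/0.502 = 3.5282/0.502 = 7.0282.

7.03 years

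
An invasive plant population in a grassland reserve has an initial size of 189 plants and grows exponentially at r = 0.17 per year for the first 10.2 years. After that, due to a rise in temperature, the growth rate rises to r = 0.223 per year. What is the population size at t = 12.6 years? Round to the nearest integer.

1828 plants

Phase 1: N(10.2) = 189·e^(0.17×10.2) = 189·e^1.734 = 1070.36.
Phase 2 runs for 12.6 − 10.2 = 2.4 years at r = 0.223.
N(12.6) = 1070.36·e^(0.223×2.4) = 1070.36·e^0.5352 = 1827.94.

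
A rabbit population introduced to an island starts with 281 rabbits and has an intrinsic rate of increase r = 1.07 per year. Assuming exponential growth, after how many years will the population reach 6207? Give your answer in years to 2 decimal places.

Set N₀·e^(rt) = 6207: e^(1.07·t) = 6207/281 = 22.089.
1.07·t = ln(22.089) = 3.0951, so t = 3.0951/1.07 = 2.8926.

2.89 years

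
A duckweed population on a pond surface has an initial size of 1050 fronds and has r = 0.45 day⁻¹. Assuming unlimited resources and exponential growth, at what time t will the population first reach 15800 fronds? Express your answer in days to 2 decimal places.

Set N₀·e^(rt) = 15800: e^(0.45·t) = 15800/1050 = 15.048.
0.45·t = ln(15.048) = 2.7112, so t = 2.7112/0.45 = 6.0249.

6.02 days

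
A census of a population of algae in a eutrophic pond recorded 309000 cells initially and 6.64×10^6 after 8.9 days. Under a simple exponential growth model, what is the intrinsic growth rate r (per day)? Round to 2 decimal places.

0.34 per day

From N(t) = N₀·e^(rt): e^(r·8.9) = 6.64×10^6/309000 = 21.489.
r·8.9 = ln(21.489) = 3.0675, so r = 3.0675/8.9 = 0.34467.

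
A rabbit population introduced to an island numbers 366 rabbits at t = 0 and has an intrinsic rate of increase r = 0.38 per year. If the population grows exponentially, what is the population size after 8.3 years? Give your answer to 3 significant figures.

8580 rabbits

N(t) = N₀·e^(rt) = 366 × e^(0.38×8.3) = 366 × e^3.154.
e^3.154 ≈ 23.43, so N ≈ 366 × 23.43 = 8575.23.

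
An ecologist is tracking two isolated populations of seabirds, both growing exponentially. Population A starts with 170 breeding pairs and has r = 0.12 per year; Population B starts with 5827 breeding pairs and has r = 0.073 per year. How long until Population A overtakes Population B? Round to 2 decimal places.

Set 170·e^(0.12t) = 5827·e^(0.073t).
e^((0.12 − 0.073)t) = 5827/170 → e^(0.047·t) = 34.276.
0.047·t = ln(34.276) = 3.5345, so t = 3.5345/0.047 = 75.201.

75.20 years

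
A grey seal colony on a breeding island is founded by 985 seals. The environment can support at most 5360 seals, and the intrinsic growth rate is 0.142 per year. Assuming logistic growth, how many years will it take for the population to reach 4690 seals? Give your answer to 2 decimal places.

A = (K − N₀)/N₀ = (5360 − 985)/985 = 4.4416.
Solve 5360/(1 + 4.4416·e^(−0.142t)) = 4690: 1 + 4.4416·e^(−0.142t) = 1.1429, so e^(−0.142t) = 0.0321633.
−0.142·t = ln(0.0321633) = -3.4369, so t = 3.4369/0.142 = 24.204.

24.20 years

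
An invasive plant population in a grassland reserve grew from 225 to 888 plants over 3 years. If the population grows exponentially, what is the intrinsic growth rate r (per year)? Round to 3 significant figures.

0.458 per year

From N(t) = N₀·e^(rt): e^(r·3) = 888/225 = 3.9467.
r·3 = ln(3.9467) = 1.3729, so r = 1.3729/3 = 0.45762.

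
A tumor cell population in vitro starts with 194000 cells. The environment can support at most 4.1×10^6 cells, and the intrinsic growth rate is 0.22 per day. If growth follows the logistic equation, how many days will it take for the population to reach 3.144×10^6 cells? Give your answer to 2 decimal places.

19.06 days

A = (K − N₀)/N₀ = (4.1×10^6 − 194000)/194000 = 20.134.
Solve 4.1×10^6/(1 + 20.134·e^(−0.22t)) = 3.144×10^6: 1 + 20.134·e^(−0.22t) = 1.3041, so e^(−0.22t) = 0.0151024.
−0.22·t = ln(0.0151024) = -4.1929, so t = 4.1929/0.22 = 19.059.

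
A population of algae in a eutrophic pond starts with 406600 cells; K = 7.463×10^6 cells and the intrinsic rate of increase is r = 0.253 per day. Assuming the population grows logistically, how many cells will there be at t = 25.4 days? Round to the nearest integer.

A = (K − N₀)/N₀ = (7.463×10^6 − 406600)/406600 = 17.355.
N(t) = K/(1 + A·e^(−rt)) = 7.463×10^6/(1 + 17.355×e^(−0.253×25.4)).
e^(−6.426) = 0.0016186; denominator = 1 + 17.355×0.0016186 = 1.0281.
N = 7.463×10^6/1.0281 = 7.259092×10^6.

7259092 cells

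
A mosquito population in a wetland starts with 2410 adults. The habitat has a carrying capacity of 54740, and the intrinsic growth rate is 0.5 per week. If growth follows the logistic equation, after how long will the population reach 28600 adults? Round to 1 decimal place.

A = (K − N₀)/N₀ = (54740 − 2410)/2410 = 21.714.
Solve 54740/(1 + 21.714·e^(−0.5t)) = 28600: 1 + 21.714·e^(−0.5t) = 1.914, so e^(−0.5t) = 0.0420926.
−0.5·t = ln(0.0420926) = -3.1679, so t = 3.1679/0.5 = 6.3358.

6.3 weeks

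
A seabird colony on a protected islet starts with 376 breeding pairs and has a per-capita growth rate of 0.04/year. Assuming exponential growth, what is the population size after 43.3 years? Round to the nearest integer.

2125 breeding pairs

N(t) = N₀·e^(rt) = 376 × e^(0.04×43.3) = 376 × e^1.732.
e^1.732 ≈ 5.6519, so N ≈ 376 × 5.6519 = 2125.13.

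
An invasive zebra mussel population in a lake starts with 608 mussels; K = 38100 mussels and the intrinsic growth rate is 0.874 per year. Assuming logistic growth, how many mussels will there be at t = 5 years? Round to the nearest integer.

21403 mussels

A = (K − N₀)/N₀ = (38100 − 608)/608 = 61.664.
N(t) = K/(1 + A·e^(−rt)) = 38100/(1 + 61.664×e^(−0.874×5)).
e^(−4.37) = 0.012651; denominator = 1 + 61.664×0.012651 = 1.7801.
N = 38100/1.7801 = 21402.9.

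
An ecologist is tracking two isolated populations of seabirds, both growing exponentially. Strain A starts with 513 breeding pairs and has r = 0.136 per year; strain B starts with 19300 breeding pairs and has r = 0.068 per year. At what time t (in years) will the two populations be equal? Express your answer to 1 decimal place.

53.3 years

Set 513·e^(0.136t) = 19300·e^(0.068t).
e^((0.136 − 0.068)t) = 19300/513 → e^(0.068·t) = 37.622.
0.068·t = ln(37.622) = 3.6276, so t = 3.6276/0.068 = 53.347.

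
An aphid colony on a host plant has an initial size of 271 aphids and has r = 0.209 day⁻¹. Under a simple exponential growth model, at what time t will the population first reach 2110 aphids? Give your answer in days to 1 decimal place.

9.8 days

Set N₀·e^(rt) = 2110: e^(0.209·t) = 2110/271 = 7.786.
0.209·t = ln(7.786) = 2.0523, so t = 2.0523/0.209 = 9.8197.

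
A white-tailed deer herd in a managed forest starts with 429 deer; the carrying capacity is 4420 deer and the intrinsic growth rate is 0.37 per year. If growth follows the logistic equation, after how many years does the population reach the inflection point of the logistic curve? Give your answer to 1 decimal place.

Logistic growth is fastest at N = K/2 = 2210.
A = (K − N₀)/N₀ = 9.303. Set K/(1 + A·e^(−rt)) = K/2 → A·e^(−rt) = 1.
e^(−0.37t) = 1/9.303 = 0.107492, so t = ln(9.303)/0.37 = 2.2303/0.37 = 6.0279.

6.0 years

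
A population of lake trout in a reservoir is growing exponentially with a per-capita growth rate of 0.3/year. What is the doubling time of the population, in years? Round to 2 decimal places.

2.31 years

Doubling time t_d = ln(2)/r = 0.6931/0.3 = 2.3105.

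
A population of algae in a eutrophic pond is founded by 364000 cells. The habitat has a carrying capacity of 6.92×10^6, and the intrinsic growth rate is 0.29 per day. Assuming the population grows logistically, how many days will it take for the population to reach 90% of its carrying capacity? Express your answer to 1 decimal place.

A = (K − N₀)/N₀ = (6.92×10^6 − 364000)/364000 = 18.011.
Solve 6.92×10^6/(1 + 18.011·e^(−0.29t)) = 6.228×10^6: 1 + 18.011·e^(−0.29t) = 1.1111, so e^(−0.29t) = 0.00616907.
−0.29·t = ln(0.00616907) = -5.0882, so t = 5.0882/0.29 = 17.546.

17.5 days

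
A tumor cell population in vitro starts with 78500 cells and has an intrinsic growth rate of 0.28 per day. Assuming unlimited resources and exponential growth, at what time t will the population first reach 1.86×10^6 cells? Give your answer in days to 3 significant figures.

Set N₀·e^(rt) = 1.86×10^6: e^(0.28·t) = 1.86×10^6/78500 = 23.694.
0.28·t = ln(23.694) = 3.1652, so t = 3.1652/0.28 = 11.304.

11.3 days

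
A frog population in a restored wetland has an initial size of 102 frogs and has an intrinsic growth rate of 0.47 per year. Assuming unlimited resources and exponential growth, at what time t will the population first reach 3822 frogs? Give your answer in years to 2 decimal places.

7.71 years

Set N₀·e^(rt) = 3822: e^(0.47·t) = 3822/102 = 37.471.
0.47·t = ln(37.471) = 3.6236, so t = 3.6236/0.47 = 7.7097.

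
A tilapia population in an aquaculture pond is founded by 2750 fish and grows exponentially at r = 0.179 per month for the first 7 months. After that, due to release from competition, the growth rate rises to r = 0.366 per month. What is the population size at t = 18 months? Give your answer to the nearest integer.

539477 fish

Phase 1: N(7) = 2750·e^(0.179×7) = 2750·e^1.253 = 9627.28.
Phase 2 runs for 18 − 7 = 11 months at r = 0.366.
N(18) = 9627.28·e^(0.366×11) = 9627.28·e^4.026 = 539477.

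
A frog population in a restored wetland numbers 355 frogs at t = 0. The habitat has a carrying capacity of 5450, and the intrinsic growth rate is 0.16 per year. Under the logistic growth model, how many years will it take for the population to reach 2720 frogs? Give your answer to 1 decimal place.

A = (K − N₀)/N₀ = (5450 − 355)/355 = 14.352.
Solve 5450/(1 + 14.352·e^(−0.16t)) = 2720: 1 + 14.352·e^(−0.16t) = 2.0037, so e^(−0.16t) = 0.0699323.
−0.16·t = ln(0.0699323) = -2.6602, so t = 2.6602/0.16 = 16.626.

16.6 years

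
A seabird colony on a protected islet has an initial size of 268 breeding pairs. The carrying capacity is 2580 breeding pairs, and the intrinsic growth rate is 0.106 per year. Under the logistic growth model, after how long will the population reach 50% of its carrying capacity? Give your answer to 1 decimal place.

A = (K − N₀)/N₀ = (2580 − 268)/268 = 8.6269.
Solve 2580/(1 + 8.6269·e^(−0.106t)) = 1290: 1 + 8.6269·e^(−0.106t) = 2, so e^(−0.106t) = 0.115917.
−0.106·t = ln(0.115917) = -2.1549, so t = 2.1549/0.106 = 20.329.

20.3 years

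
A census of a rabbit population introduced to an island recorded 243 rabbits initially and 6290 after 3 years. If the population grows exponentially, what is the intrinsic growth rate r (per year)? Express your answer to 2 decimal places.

1.08 per year

From N(t) = N₀·e^(rt): e^(r·3) = 6290/243 = 25.885.
r·3 = ln(25.885) = 3.2537, so r = 3.2537/3 = 1.0846.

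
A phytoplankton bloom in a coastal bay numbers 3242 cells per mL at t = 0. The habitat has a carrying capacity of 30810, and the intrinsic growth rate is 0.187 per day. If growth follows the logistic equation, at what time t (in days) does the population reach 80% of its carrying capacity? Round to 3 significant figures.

A = (K − N₀)/N₀ = (30810 − 3242)/3242 = 8.5034.
Solve 30810/(1 + 8.5034·e^(−0.187t)) = 24648: 1 + 8.5034·e^(−0.187t) = 1.25, so e^(−0.187t) = 0.0294.
−0.187·t = ln(0.0294) = -3.5268, so t = 3.5268/0.187 = 18.86.

18.9 days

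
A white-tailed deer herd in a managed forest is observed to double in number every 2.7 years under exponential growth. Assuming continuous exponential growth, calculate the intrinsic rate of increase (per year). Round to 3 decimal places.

r = ln(2)/t_d = 0.6931/2.7 = 0.25672.

0.257 per year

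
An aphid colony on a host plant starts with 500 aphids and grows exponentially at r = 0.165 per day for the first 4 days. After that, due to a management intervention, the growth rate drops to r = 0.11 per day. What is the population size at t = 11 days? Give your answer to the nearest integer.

Phase 1: N(4) = 500·e^(0.165×4) = 500·e^0.66 = 967.396.
Phase 2 runs for 11 − 4 = 7 days at r = 0.11.
N(11) = 967.396·e^(0.11×7) = 967.396·e^0.77 = 2089.35.

2089 aphids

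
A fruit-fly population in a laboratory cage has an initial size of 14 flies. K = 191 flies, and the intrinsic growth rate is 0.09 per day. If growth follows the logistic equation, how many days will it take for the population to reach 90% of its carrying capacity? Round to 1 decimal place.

A = (K − N₀)/N₀ = (191 − 14)/14 = 12.643.
Solve 191/(1 + 12.643·e^(−0.09t)) = 171.9: 1 + 12.643·e^(−0.09t) = 1.1111, so e^(−0.09t) = 0.00878845.
−0.09·t = ln(0.00878845) = -4.7343, so t = 4.7343/0.09 = 52.604.

52.6 days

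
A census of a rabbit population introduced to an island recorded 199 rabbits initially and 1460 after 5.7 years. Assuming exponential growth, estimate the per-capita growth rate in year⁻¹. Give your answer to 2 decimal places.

0.35 per year

From N(t) = N₀·e^(rt): e^(r·5.7) = 1460/199 = 7.3367.
r·5.7 = ln(7.3367) = 1.9929, so r = 1.9929/5.7 = 0.34963.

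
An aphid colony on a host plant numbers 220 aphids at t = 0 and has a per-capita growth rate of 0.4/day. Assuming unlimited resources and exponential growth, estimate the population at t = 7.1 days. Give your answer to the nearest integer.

3765 aphids

N(t) = N₀·e^(rt) = 220 × e^(0.4×7.1) = 220 × e^2.84.
e^2.84 ≈ 17.116, so N ≈ 220 × 17.116 = 3765.47.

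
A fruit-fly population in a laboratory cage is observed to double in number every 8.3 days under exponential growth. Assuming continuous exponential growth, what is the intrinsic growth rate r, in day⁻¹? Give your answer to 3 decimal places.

r = ln(2)/t_d = 0.6931/8.3 = 0.083512.

0.084 per day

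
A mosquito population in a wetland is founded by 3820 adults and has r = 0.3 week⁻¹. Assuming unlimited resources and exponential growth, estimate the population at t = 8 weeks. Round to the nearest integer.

42109 adults

N(t) = N₀·e^(rt) = 3820 × e^(0.3×8) = 3820 × e^2.4.
e^2.4 ≈ 11.023, so N ≈ 3820 × 11.023 = 42108.5.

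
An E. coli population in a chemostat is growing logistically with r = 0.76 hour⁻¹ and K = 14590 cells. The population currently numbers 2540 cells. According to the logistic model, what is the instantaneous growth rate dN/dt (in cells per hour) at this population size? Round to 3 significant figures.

1590 cells per hour

dN/dt = rN(1 − N/K) = 0.76 × 2540 × (1 − 2540/14590).
1 − 2540/14590 = 0.82591; dN/dt = 0.76 × 2540 × 0.82591 = 1594.3.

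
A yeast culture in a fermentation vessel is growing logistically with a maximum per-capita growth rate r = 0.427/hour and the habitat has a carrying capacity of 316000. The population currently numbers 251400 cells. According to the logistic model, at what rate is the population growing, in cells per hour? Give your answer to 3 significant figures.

21900 cells per hour

dN/dt = rN(1 − N/K) = 0.427 × 251400 × (1 − 251400/316000).
1 − 251400/316000 = 0.20443; dN/dt = 0.427 × 251400 × 0.20443 = 21945.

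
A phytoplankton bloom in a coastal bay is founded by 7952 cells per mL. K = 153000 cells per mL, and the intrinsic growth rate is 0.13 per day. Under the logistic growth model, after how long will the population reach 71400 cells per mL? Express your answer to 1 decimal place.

A = (K − N₀)/N₀ = (153000 − 7952)/7952 = 18.24.
Solve 153000/(1 + 18.24·e^(−0.13t)) = 71400: 1 + 18.24·e^(−0.13t) = 2.1429, so e^(−0.13t) = 0.0626551.
−0.13·t = ln(0.0626551) = -2.7701, so t = 2.7701/0.13 = 21.309.

21.3 days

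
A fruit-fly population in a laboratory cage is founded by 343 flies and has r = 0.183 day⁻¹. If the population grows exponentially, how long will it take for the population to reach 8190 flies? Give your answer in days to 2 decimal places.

17.34 days

Set N₀·e^(rt) = 8190: e^(0.183·t) = 8190/343 = 23.878.
0.183·t = ln(23.878) = 3.1729, so t = 3.1729/0.183 = 17.338.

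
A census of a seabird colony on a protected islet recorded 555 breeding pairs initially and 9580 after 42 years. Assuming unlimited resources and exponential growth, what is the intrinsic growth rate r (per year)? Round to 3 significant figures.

0.0678 per year

From N(t) = N₀·e^(rt): e^(r·42) = 9580/555 = 17.261.
r·42 = ln(17.261) = 2.8485, so r = 2.8485/42 = 0.067821.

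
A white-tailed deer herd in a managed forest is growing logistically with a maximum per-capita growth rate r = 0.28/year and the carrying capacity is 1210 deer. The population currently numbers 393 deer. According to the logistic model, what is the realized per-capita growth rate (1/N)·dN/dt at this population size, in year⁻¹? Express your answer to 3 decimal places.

(1/N)·dN/dt = r(1 − N/K) = 0.28 × (1 − 393/1210).
= 0.28 × 0.67521 = 0.18906.

0.189 per year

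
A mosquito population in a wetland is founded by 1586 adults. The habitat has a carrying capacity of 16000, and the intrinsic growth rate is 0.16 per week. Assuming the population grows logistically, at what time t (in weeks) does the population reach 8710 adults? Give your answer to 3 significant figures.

14.9 weeks

A = (K − N₀)/N₀ = (16000 − 1586)/1586 = 9.0883.
Solve 16000/(1 + 9.0883·e^(−0.16t)) = 8710: 1 + 9.0883·e^(−0.16t) = 1.837, so e^(−0.16t) = 0.0920933.
−0.16·t = ln(0.0920933) = -2.385, so t = 2.385/0.16 = 14.906.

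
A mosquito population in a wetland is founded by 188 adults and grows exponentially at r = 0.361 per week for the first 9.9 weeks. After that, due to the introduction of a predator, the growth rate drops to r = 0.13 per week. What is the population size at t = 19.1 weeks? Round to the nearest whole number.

Phase 1: N(9.9) = 188·e^(0.361×9.9) = 188·e^3.574 = 6703.21.
Phase 2 runs for 19.1 − 9.9 = 9.2 weeks at r = 0.13.
N(19.1) = 6703.21·e^(0.13×9.2) = 6703.21·e^1.196 = 22166.6.

22167 adults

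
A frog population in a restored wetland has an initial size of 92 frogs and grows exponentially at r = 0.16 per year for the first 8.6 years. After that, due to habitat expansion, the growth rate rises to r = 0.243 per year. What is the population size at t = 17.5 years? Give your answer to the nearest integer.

3167 frogs

Phase 1: N(8.6) = 92·e^(0.16×8.6) = 92·e^1.376 = 364.231.
Phase 2 runs for 17.5 − 8.6 = 8.9 years at r = 0.243.
N(17.5) = 364.231·e^(0.243×8.9) = 364.231·e^2.163 = 3166.84.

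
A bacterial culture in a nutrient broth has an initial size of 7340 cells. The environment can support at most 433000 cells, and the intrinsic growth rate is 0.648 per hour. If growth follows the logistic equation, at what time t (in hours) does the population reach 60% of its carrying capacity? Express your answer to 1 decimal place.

A = (K − N₀)/N₀ = (433000 − 7340)/7340 = 57.992.
Solve 433000/(1 + 57.992·e^(−0.648t)) = 259800: 1 + 57.992·e^(−0.648t) = 1.6667, so e^(−0.648t) = 0.0114959.
−0.648·t = ln(0.0114959) = -4.4658, so t = 4.4658/0.648 = 6.8916.

6.9 hours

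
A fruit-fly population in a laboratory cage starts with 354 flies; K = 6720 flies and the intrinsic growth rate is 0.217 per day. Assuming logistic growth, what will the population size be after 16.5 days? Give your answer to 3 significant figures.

4480 flies

A = (K − N₀)/N₀ = (6720 − 354)/354 = 17.983.
N(t) = K/(1 + A·e^(−rt)) = 6720/(1 + 17.983×e^(−0.217×16.5)).
e^(−3.58) = 0.027862; denominator = 1 + 17.983×0.027862 = 1.501.
N = 6720/1.501 = 4476.9.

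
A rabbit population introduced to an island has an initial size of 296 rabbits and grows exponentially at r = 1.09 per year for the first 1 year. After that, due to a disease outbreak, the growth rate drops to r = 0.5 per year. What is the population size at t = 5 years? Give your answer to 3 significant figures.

Phase 1: N(1) = 296·e^(1.09×1) = 296·e^1.09 = 880.385.
Phase 2 runs for 5 − 1 = 4 years at r = 0.5.
N(5) = 880.385·e^(0.5×4) = 880.385·e^2 = 6505.22.

6510 rabbits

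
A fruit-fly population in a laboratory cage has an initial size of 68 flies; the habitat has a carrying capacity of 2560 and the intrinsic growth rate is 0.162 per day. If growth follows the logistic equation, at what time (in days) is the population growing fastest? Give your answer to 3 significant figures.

Logistic growth is fastest at N = K/2 = 1280.
A = (K − N₀)/N₀ = 36.647. Set K/(1 + A·e^(−rt)) = K/2 → A·e^(−rt) = 1.
e^(−0.162t) = 1/36.647 = 0.0272873, so t = ln(36.647)/0.162 = 3.6013/0.162 = 22.23.

22.2 days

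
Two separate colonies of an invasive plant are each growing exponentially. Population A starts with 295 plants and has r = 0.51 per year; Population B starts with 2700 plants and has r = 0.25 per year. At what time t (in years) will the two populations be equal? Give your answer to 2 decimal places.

Set 295·e^(0.51t) = 2700·e^(0.25t).
e^((0.51 − 0.25)t) = 2700/295 → e^(0.26·t) = 9.1525.
0.26·t = ln(9.1525) = 2.214, so t = 2.214/0.26 = 8.5155.

8.52 years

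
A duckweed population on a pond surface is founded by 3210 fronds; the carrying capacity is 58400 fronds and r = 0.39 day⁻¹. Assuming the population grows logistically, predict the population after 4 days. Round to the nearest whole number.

A = (K − N₀)/N₀ = (58400 − 3210)/3210 = 17.193.
N(t) = K/(1 + A·e^(−rt)) = 58400/(1 + 17.193×e^(−0.39×4)).
e^(−1.56) = 0.21014; denominator = 1 + 17.193×0.21014 = 4.6129.
N = 58400/4.6129 = 12660.1.

12660 fronds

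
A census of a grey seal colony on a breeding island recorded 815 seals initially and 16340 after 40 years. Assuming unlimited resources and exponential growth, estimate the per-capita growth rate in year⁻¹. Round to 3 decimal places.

0.075 per year

From N(t) = N₀·e^(rt): e^(r·40) = 16340/815 = 20.049.
r·40 = ln(20.049) = 2.9982, so r = 2.9982/40 = 0.074955.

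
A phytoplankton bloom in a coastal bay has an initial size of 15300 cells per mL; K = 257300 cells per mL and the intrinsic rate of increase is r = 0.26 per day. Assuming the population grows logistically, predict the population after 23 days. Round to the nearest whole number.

247404 cells per mL

A = (K − N₀)/N₀ = (257300 − 15300)/15300 = 15.817.
N(t) = K/(1 + A·e^(−rt)) = 257300/(1 + 15.817×e^(−0.26×23)).
e^(−5.98) = 0.0025288; denominator = 1 + 15.817×0.0025288 = 1.04.
N = 257300/1.04 = 247404.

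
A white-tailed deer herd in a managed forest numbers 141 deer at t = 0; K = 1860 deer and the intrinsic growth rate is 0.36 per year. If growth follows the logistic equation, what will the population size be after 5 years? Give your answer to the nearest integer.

617 deer

A = (K − N₀)/N₀ = (1860 − 141)/141 = 12.191.
N(t) = K/(1 + A·e^(−rt)) = 1860/(1 + 12.191×e^(−0.36×5)).
e^(−1.8) = 0.1653; denominator = 1 + 12.191×0.1653 = 3.0152.
N = 1860/3.0152 = 616.866.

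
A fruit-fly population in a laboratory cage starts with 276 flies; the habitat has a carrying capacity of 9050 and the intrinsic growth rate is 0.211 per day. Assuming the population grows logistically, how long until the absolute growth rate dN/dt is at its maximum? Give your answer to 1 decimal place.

16.4 days

Logistic growth is fastest at N = K/2 = 4525.
A = (K − N₀)/N₀ = 31.79. Set K/(1 + A·e^(−rt)) = K/2 → A·e^(−rt) = 1.
e^(−0.211t) = 1/31.79 = 0.0314566, so t = ln(31.79)/0.211 = 3.4591/0.211 = 16.394.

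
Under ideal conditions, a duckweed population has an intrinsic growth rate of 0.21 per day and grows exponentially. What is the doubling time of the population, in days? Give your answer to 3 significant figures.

3.30 days

Doubling time t_d = ln(2)/r = 0.6931/0.21 = 3.3007.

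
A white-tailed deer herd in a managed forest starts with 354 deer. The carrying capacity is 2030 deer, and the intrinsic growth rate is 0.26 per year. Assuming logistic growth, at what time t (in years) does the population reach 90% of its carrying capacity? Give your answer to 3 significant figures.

14.4 years

A = (K − N₀)/N₀ = (2030 − 354)/354 = 4.7345.
Solve 2030/(1 + 4.7345·e^(−0.26t)) = 1827: 1 + 4.7345·e^(−0.26t) = 1.1111, so e^(−0.26t) = 0.0234686.
−0.26·t = ln(0.0234686) = -3.7521, so t = 3.7521/0.26 = 14.431.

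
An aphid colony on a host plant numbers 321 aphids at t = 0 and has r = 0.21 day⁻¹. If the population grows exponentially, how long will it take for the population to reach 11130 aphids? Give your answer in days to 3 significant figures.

16.9 days

Set N₀·e^(rt) = 11130: e^(0.21·t) = 11130/321 = 34.673.
0.21·t = ln(34.673) = 3.546, so t = 3.546/0.21 = 16.886.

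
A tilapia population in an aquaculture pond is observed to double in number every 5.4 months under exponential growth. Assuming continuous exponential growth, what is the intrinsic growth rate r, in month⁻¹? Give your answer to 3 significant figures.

0.128 per month

r = ln(2)/t_d = 0.6931/5.4 = 0.12836.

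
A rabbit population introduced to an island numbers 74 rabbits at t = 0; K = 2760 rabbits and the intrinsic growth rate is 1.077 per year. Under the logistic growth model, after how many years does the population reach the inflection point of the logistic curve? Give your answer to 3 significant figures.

3.33 years

Logistic growth is fastest at N = K/2 = 1380.
A = (K − N₀)/N₀ = 36.297. Set K/(1 + A·e^(−rt)) = K/2 → A·e^(−rt) = 1.
e^(−1.077t) = 1/36.297 = 0.0275503, so t = ln(36.297)/1.077 = 3.5917/1.077 = 3.335.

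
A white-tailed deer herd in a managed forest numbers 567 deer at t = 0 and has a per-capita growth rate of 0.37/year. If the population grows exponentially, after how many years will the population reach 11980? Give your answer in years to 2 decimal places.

Set N₀·e^(rt) = 11980: e^(0.37·t) = 11980/567 = 21.129.
0.37·t = ln(21.129) = 3.0506, so t = 3.0506/0.37 = 8.245.

8.24 years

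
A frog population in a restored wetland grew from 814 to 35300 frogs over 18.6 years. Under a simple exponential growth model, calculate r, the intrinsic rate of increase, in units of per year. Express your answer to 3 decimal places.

From N(t) = N₀·e^(rt): e^(r·18.6) = 35300/814 = 43.366.
r·18.6 = ln(43.366) = 3.7697, so r = 3.7697/18.6 = 0.20267.

0.203 per year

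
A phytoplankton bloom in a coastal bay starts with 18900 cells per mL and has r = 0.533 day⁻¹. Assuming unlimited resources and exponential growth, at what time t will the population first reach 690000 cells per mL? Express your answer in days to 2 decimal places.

6.75 days

Set N₀·e^(rt) = 690000: e^(0.533·t) = 690000/18900 = 36.508.
0.533·t = ln(36.508) = 3.5975, so t = 3.5975/0.533 = 6.7496.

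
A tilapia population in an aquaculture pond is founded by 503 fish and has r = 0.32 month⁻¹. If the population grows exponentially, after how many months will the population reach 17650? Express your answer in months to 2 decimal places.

11.12 months

Set N₀·e^(rt) = 17650: e^(0.32·t) = 17650/503 = 35.089.
0.32·t = ln(35.089) = 3.5579, so t = 3.5579/0.32 = 11.118.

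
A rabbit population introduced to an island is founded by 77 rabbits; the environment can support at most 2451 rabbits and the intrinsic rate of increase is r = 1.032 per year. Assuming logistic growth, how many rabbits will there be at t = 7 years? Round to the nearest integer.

A = (K − N₀)/N₀ = (2451 − 77)/77 = 30.831.
N(t) = K/(1 + A·e^(−rt)) = 2451/(1 + 30.831×e^(−1.032×7)).
e^(−7.224) = 0.00072888; denominator = 1 + 30.831×0.00072888 = 1.0225.
N = 2451/1.0225 = 2397.13.

2397 rabbits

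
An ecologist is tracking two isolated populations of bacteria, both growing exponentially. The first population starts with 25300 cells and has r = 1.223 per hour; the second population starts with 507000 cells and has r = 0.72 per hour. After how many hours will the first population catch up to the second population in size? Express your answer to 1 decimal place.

Set 25300·e^(1.223t) = 507000·e^(0.72t).
e^((1.223 − 0.72)t) = 507000/25300 → e^(0.503·t) = 20.04.
0.503·t = ln(20.04) = 2.9977, so t = 2.9977/0.503 = 5.9597.

6.0 hours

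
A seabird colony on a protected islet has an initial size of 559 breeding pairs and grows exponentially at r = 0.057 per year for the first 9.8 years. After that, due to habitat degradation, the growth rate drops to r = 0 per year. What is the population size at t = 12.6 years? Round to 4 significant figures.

Phase 1: N(9.8) = 559·e^(0.057×9.8) = 559·e^0.5586 = 977.257.
Phase 2 runs for 12.6 − 9.8 = 2.8 years at r = 0.
N(12.6) = 977.257·e^(0×2.8) = 977.257·e^0 = 977.257.

977.3 breeding pairs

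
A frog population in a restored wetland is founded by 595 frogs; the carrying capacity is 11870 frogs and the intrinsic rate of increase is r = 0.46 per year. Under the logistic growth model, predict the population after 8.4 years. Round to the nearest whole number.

A = (K − N₀)/N₀ = (11870 − 595)/595 = 18.95.
N(t) = K/(1 + A·e^(−rt)) = 11870/(1 + 18.95×e^(−0.46×8.4)).
e^(−3.864) = 0.020984; denominator = 1 + 18.95×0.020984 = 1.3976.
N = 11870/1.3976 = 8492.91.

8493 frogs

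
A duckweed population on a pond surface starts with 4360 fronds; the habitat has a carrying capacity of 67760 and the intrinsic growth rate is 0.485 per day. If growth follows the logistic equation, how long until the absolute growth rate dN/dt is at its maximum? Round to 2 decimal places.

5.52 days

Logistic growth is fastest at N = K/2 = 33880.
A = (K − N₀)/N₀ = 14.541. Set K/(1 + A·e^(−rt)) = K/2 → A·e^(−rt) = 1.
e^(−0.485t) = 1/14.541 = 0.0687697, so t = ln(14.541)/0.485 = 2.677/0.485 = 5.5196.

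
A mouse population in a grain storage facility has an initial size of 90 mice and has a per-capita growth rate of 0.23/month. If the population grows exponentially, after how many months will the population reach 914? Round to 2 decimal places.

Set N₀·e^(rt) = 914: e^(0.23·t) = 914/90 = 10.156.
0.23·t = ln(10.156) = 2.318, so t = 2.318/0.23 = 10.078.

10.08 months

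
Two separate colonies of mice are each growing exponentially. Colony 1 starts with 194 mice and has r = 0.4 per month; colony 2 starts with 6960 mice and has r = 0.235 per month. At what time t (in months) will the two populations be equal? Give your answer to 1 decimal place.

21.7 months

Set 194·e^(0.4t) = 6960·e^(0.235t).
e^((0.4 − 0.235)t) = 6960/194 → e^(0.165·t) = 35.876.
0.165·t = ln(35.876) = 3.5801, so t = 3.5801/0.165 = 21.697.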